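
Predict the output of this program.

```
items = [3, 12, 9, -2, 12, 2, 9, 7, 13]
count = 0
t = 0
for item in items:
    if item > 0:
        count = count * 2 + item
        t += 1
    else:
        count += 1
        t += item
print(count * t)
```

item=3: >0, count = 0*2+3 = 3; t=1
item=12: >0, count = 3*2+12 = 18; t=2
item=9: >0, count = 18*2+9 = 45; t=3
item=-2: not >0, count = 45+1 = 46; t=1
item=12: >0, count = 46*2+12 = 104; t=2
item=2: >0, count = 104*2+2 = 210; t=3
item=9: >0, count = 210*2+9 = 429; t=4
item=7: >0, count = 429*2+7 = 865; t=5
item=13: >0, count = 865*2+13 = 1743; t=6
count*t = 1743*6 = 10458

10458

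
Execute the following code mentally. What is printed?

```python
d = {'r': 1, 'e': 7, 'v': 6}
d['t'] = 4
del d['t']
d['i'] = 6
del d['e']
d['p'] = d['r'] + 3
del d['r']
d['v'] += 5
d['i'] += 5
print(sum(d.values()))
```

26

d['t'] = 4 → {'r': 1, 'e': 7, 'v': 6, 't': 4}
del 't' → {'r': 1, 'e': 7, 'v': 6}
d['i'] = 6 → {'r': 1, 'e': 7, 'v': 6, 'i': 6}
del 'e' → {'r': 1, 'v': 6, 'i': 6}
d['p'] = d['r']+3 = 4 → {'r': 1, 'v': 6, 'i': 6, 'p': 4}
del 'r' → {'v': 6, 'i': 6, 'p': 4}
d['v'] = 6+5 = 11 → {'v': 11, 'i': 6, 'p': 4}
d['i'] = 6+5 = 11 → {'v': 11, 'i': 11, 'p': 4}
sum of values = 26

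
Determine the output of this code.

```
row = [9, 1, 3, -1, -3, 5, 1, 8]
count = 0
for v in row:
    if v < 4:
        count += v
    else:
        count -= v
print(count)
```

-21

v=9: not <4, count = 0-9 = -9
v=1: <4, count = (-9)+1 = -8
v=3: <4, count = (-8)+3 = -5
v=-1: <4, count = (-5)+(-1) = -6
v=-3: <4, count = (-6)+(-3) = -9
v=5: not <4, count = (-9)-5 = -14
v=1: <4, count = (-14)+1 = -13
v=8: not <4, count = (-13)-8 = -21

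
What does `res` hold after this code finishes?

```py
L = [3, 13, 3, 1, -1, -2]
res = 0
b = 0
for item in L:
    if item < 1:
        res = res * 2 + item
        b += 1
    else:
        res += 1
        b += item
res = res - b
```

-10

item=3: not <1, res = 0+1 = 1; b=3
item=13: not <1, res = 1+1 = 2; b=16
item=3: not <1, res = 2+1 = 3; b=19
item=1: not <1, res = 3+1 = 4; b=20
item=-1: <1, res = 4*2+(-1) = 7; b=21
item=-2: <1, res = 7*2+(-2) = 12; b=22
res-b = 12-22 = -10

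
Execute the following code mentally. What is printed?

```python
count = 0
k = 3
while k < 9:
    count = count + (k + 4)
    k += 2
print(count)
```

k=3: count = 0+7 = 7
k=5: count = 7+9 = 16
k=7: count = 16+11 = 27

27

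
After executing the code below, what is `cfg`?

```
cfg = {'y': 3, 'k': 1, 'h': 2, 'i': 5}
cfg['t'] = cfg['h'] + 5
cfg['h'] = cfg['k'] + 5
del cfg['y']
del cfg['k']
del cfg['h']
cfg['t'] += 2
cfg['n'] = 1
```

{'i': 5, 't': 9, 'n': 1}

cfg['t'] = cfg['h']+5 = 7 → {'y': 3, 'k': 1, 'h': 2, 'i': 5, 't': 7}
cfg['h'] = cfg['k']+5 = 6 → {'y': 3, 'k': 1, 'h': 6, 'i': 5, 't': 7}
del 'y' → {'k': 1, 'h': 6, 'i': 5, 't': 7}
del 'k' → {'h': 6, 'i': 5, 't': 7}
del 'h' → {'i': 5, 't': 7}
cfg['t'] = 7+2 = 9 → {'i': 5, 't': 9}
cfg['n'] = 1 → {'i': 5, 't': 9, 'n': 1}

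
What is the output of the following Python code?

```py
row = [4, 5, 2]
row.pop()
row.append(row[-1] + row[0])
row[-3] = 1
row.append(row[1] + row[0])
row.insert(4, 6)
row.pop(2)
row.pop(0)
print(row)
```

pop() removes 2 → [4, 5]
append row[-1]+row[0] = 5+4 = 9 → [4, 5, 9]
row[-3] = 1 → [1, 5, 9]
append row[1]+row[0] = 5+1 = 6 → [1, 5, 9, 6]
insert 6 at 4 → [1, 5, 9, 6, 6]
pop(2) removes 9 → [1, 5, 6, 6]
pop(0) removes 1 → [5, 6, 6]

[5, 6, 6]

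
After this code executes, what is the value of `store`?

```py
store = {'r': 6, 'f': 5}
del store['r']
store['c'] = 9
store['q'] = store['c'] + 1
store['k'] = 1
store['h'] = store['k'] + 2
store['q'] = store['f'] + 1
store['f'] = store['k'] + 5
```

del 'r' → {'f': 5}
store['c'] = 9 → {'f': 5, 'c': 9}
store['q'] = store['c']+1 = 10 → {'f': 5, 'c': 9, 'q': 10}
store['k'] = 1 → {'f': 5, 'c': 9, 'q': 10, 'k': 1}
store['h'] = store['k']+2 = 3 → {'f': 5, 'c': 9, 'q': 10, 'k': 1, 'h': 3}
store['q'] = store['f']+1 = 6 → {'f': 5, 'c': 9, 'q': 6, 'k': 1, 'h': 3}
store['f'] = store['k']+5 = 6 → {'f': 6, 'c': 9, 'q': 6, 'k': 1, 'h': 3}

{'f': 6, 'c': 9, 'q': 6, 'k': 1, 'h': 3}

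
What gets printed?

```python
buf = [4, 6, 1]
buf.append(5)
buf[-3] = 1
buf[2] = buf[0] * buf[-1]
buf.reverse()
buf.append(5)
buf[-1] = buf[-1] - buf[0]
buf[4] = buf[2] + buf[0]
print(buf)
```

append 5 → [4, 6, 1, 5]
buf[-3] = 1 → [4, 1, 1, 5]
buf[2] = buf[0]*buf[-1] = 4*5 = 20 → [4, 1, 20, 5]
reverse → [5, 20, 1, 4]
append 5 → [5, 20, 1, 4, 5]
buf[-1] = buf[-1]-buf[0] = 5-5 = 0 → [5, 20, 1, 4, 0]
buf[4] = buf[2]+buf[0] = 1+5 = 6 → [5, 20, 1, 4, 6]

[5, 20, 1, 4, 6]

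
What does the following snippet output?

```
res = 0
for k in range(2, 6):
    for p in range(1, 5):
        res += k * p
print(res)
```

k=2,p=1: res = 0+2 = 2
k=2,p=2: res = 2+4 = 6
k=2,p=3: res = 6+6 = 12
k=2,p=4: res = 12+8 = 20
k=3,p=1: res = 20+3 = 23
k=3,p=2: res = 23+6 = 29
k=3,p=3: res = 29+9 = 38
k=3,p=4: res = 38+12 = 50
k=4,p=1: res = 50+4 = 54
k=4,p=2: res = 54+8 = 62
k=4,p=3: res = 62+12 = 74
k=4,p=4: res = 74+16 = 90
k=5,p=1: res = 90+5 = 95
k=5,p=2: res = 95+10 = 105
k=5,p=3: res = 105+15 = 120
k=5,p=4: res = 120+20 = 140

140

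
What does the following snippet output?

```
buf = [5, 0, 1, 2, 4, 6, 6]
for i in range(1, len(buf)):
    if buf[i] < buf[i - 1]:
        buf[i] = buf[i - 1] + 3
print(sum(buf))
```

98

i=1: 0<5, buf[1] = 5+3 = 8 → [5, 8, 1, 2, 4, 6, 6]
i=2: 1<8, buf[2] = 8+3 = 11 → [5, 8, 11, 2, 4, 6, 6]
i=3: 2<11, buf[3] = 11+3 = 14 → [5, 8, 11, 14, 4, 6, 6]
i=4: 4<14, buf[4] = 14+3 = 17 → [5, 8, 11, 14, 17, 6, 6]
i=5: 6<17, buf[5] = 17+3 = 20 → [5, 8, 11, 14, 17, 20, 6]
i=6: 6<20, buf[6] = 20+3 = 23 → [5, 8, 11, 14, 17, 20, 23]
sum = 98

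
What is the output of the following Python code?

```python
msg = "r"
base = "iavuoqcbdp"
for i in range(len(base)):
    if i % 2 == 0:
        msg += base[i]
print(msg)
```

rivocd

i=0: add 'i' → 'ri'
i=1: skip
i=2: add 'v' → 'riv'
i=3: skip
i=4: add 'o' → 'rivo'
i=5: skip
i=6: add 'c' → 'rivoc'
i=7: skip
i=8: add 'd' → 'rivocd'
i=9: skip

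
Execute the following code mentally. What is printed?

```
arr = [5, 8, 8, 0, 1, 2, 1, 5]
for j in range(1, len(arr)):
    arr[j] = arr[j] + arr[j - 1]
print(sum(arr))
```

161

j=1: arr[1] = 8+5 = 13 → [5, 13, 8, 0, 1, 2, 1, 5]
j=2: arr[2] = 8+13 = 21 → [5, 13, 21, 0, 1, 2, 1, 5]
j=3: arr[3] = 0+21 = 21 → [5, 13, 21, 21, 1, 2, 1, 5]
j=4: arr[4] = 1+21 = 22 → [5, 13, 21, 21, 22, 2, 1, 5]
j=5: arr[5] = 2+22 = 24 → [5, 13, 21, 21, 22, 24, 1, 5]
j=6: arr[6] = 1+24 = 25 → [5, 13, 21, 21, 22, 24, 25, 5]
j=7: arr[7] = 5+25 = 30 → [5, 13, 21, 21, 22, 24, 25, 30]
sum = 161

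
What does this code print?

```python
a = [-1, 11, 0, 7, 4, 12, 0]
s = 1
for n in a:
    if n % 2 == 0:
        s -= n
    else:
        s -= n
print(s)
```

-32

n=-1: not even, s = 1-(-1) = 2
n=11: not even, s = 2-11 = -9
n=0: even, s = (-9)-0 = -9
n=7: not even, s = (-9)-7 = -16
n=4: even, s = (-16)-4 = -20
n=12: even, s = (-20)-12 = -32
n=0: even, s = (-32)-0 = -32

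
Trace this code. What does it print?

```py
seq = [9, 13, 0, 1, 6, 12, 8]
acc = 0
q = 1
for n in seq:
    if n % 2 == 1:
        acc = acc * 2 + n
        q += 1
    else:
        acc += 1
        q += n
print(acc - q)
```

38

n=9: odd, acc = 0*2+9 = 9; q=2
n=13: odd, acc = 9*2+13 = 31; q=3
n=0: not odd, acc = 31+1 = 32; q=3
n=1: odd, acc = 32*2+1 = 65; q=4
n=6: not odd, acc = 65+1 = 66; q=10
n=12: not odd, acc = 66+1 = 67; q=22
n=8: not odd, acc = 67+1 = 68; q=30
acc-q = 68-30 = 38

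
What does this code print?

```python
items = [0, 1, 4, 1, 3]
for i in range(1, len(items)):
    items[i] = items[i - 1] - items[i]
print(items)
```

[0, -1, -5, -6, -9]

i=1: items[1] = 0-1 = -1 → [0, -1, 4, 1, 3]
i=2: items[2] = (-1)-4 = -5 → [0, -1, -5, 1, 3]
i=3: items[3] = (-5)-1 = -6 → [0, -1, -5, -6, 3]
i=4: items[4] = (-6)-3 = -9 → [0, -1, -5, -6, -9]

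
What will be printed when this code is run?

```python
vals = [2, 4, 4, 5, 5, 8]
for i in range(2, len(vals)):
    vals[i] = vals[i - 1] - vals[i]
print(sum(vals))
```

-27

i=2: vals[2] = 4-4 = 0 → [2, 4, 0, 5, 5, 8]
i=3: vals[3] = 0-5 = -5 → [2, 4, 0, -5, 5, 8]
i=4: vals[4] = (-5)-5 = -10 → [2, 4, 0, -5, -10, 8]
i=5: vals[5] = (-10)-8 = -18 → [2, 4, 0, -5, -10, -18]
sum = -27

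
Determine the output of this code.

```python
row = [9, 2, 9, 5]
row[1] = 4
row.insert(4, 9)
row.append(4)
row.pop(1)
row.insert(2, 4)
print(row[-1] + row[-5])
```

row[1] = 4 → [9, 4, 9, 5]
insert 9 at 4 → [9, 4, 9, 5, 9]
append 4 → [9, 4, 9, 5, 9, 4]
pop(1) removes 4 → [9, 9, 5, 9, 4]
insert 4 at 2 → [9, 9, 4, 5, 9, 4]
row[-1]+row[-5] = 4+9 = 13

13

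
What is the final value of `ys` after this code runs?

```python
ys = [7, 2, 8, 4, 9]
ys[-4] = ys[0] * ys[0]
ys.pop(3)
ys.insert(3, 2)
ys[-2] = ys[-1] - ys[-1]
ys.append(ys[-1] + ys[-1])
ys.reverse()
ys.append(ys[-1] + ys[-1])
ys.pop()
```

[18, 9, 0, 8, 49, 7]

ys[-4] = ys[0]*ys[0] = 7*7 = 49 → [7, 49, 8, 4, 9]
pop(3) removes 4 → [7, 49, 8, 9]
insert 2 at 3 → [7, 49, 8, 2, 9]
ys[-2] = ys[-1]-ys[-1] = 9-9 = 0 → [7, 49, 8, 0, 9]
append ys[-1]+ys[-1] = 9+9 = 18 → [7, 49, 8, 0, 9, 18]
reverse → [18, 9, 0, 8, 49, 7]
append ys[-1]+ys[-1] = 7+7 = 14 → [18, 9, 0, 8, 49, 7, 14]
pop() removes 14 → [18, 9, 0, 8, 49, 7]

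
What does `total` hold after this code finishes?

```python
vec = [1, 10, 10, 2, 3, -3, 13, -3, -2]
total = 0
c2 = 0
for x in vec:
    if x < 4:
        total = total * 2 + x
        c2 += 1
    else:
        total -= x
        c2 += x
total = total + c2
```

x=1: <4, total = 0*2+1 = 1; c2=1
x=10: not <4, total = 1-10 = -9; c2=11
x=10: not <4, total = (-9)-10 = -19; c2=21
x=2: <4, total = (-19)*2+2 = -36; c2=22
x=3: <4, total = (-36)*2+3 = -69; c2=23
x=-3: <4, total = (-69)*2+(-3) = -141; c2=24
x=13: not <4, total = (-141)-13 = -154; c2=37
x=-3: <4, total = (-154)*2+(-3) = -311; c2=38
x=-2: <4, total = (-311)*2+(-2) = -624; c2=39
total+c2 = (-624)+39 = -585

-585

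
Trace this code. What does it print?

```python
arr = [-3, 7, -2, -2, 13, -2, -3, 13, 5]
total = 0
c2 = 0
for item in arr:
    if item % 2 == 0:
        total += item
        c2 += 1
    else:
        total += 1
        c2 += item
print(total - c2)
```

-35

item=-3: not even, total = 0+1 = 1; c2=-3
item=7: not even, total = 1+1 = 2; c2=4
item=-2: even, total = 2+(-2) = 0; c2=5
item=-2: even, total = 0+(-2) = -2; c2=6
item=13: not even, total = (-2)+1 = -1; c2=19
item=-2: even, total = (-1)+(-2) = -3; c2=20
item=-3: not even, total = (-3)+1 = -2; c2=17
item=13: not even, total = (-2)+1 = -1; c2=30
item=5: not even, total = (-1)+1 = 0; c2=35
total-c2 = 0-35 = -35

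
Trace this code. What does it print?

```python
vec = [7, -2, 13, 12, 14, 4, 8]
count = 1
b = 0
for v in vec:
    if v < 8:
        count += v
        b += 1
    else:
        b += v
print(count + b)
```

v=7: <8, count = 1+7 = 8; b=1
v=-2: <8, count = 8+(-2) = 6; b=2
v=13: not <8; b=15
v=12: not <8; b=27
v=14: not <8; b=41
v=4: <8, count = 6+4 = 10; b=42
v=8: not <8; b=50
count+b = 10+50 = 60

60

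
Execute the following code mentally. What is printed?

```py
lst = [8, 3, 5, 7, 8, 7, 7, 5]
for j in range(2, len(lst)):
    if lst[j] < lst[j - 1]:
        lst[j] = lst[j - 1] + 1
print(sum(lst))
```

j=2: 5>=3, unchanged → [8, 3, 5, 7, 8, 7, 7, 5]
j=3: 7>=5, unchanged → [8, 3, 5, 7, 8, 7, 7, 5]
j=4: 8>=7, unchanged → [8, 3, 5, 7, 8, 7, 7, 5]
j=5: 7<8, lst[5] = 8+1 = 9 → [8, 3, 5, 7, 8, 9, 7, 5]
j=6: 7<9, lst[6] = 9+1 = 10 → [8, 3, 5, 7, 8, 9, 10, 5]
j=7: 5<10, lst[7] = 10+1 = 11 → [8, 3, 5, 7, 8, 9, 10, 11]
sum = 61

61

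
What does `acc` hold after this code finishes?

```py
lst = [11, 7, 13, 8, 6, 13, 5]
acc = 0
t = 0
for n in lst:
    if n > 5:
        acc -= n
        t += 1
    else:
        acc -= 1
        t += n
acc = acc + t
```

-48

n=11: >5, acc = 0-11 = -11; t=1
n=7: >5, acc = (-11)-7 = -18; t=2
n=13: >5, acc = (-18)-13 = -31; t=3
n=8: >5, acc = (-31)-8 = -39; t=4
n=6: >5, acc = (-39)-6 = -45; t=5
n=13: >5, acc = (-45)-13 = -58; t=6
n=5: not >5, acc = (-58)-1 = -59; t=11
acc+t = (-59)+11 = -48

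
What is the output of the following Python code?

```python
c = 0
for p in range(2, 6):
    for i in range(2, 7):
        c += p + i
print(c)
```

150

p=2,i=2: c = 0+4 = 4
p=2,i=3: c = 4+5 = 9
p=2,i=4: c = 9+6 = 15
p=2,i=5: c = 15+7 = 22
p=2,i=6: c = 22+8 = 30
p=3,i=2: c = 30+5 = 35
p=3,i=3: c = 35+6 = 41
p=3,i=4: c = 41+7 = 48
p=3,i=5: c = 48+8 = 56
p=3,i=6: c = 56+9 = 65
p=4,i=2: c = 65+6 = 71
p=4,i=3: c = 71+7 = 78
p=4,i=4: c = 78+8 = 86
p=4,i=5: c = 86+9 = 95
p=4,i=6: c = 95+10 = 105
p=5,i=2: c = 105+7 = 112
p=5,i=3: c = 112+8 = 120
p=5,i=4: c = 120+9 = 129
p=5,i=5: c = 129+10 = 139
p=5,i=6: c = 139+11 = 150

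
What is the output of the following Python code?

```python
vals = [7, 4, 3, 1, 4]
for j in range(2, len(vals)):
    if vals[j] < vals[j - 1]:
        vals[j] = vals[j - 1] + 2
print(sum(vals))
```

35

j=2: 3<4, vals[2] = 4+2 = 6 → [7, 4, 6, 1, 4]
j=3: 1<6, vals[3] = 6+2 = 8 → [7, 4, 6, 8, 4]
j=4: 4<8, vals[4] = 8+2 = 10 → [7, 4, 6, 8, 10]
sum = 35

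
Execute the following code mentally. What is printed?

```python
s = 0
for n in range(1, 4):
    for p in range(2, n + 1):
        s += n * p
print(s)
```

n=2,p=2: s = 0+4 = 4
n=3,p=2: s = 4+6 = 10
n=3,p=3: s = 10+9 = 19

19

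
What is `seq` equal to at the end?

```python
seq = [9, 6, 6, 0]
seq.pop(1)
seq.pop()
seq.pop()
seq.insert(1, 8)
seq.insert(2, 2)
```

pop(1) removes 6 → [9, 6, 0]
pop() removes 0 → [9, 6]
pop() removes 6 → [9]
insert 8 at 1 → [9, 8]
insert 2 at 2 → [9, 8, 2]

[9, 8, 2]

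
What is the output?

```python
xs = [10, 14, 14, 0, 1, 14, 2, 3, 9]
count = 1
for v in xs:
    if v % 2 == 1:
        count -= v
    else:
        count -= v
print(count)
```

v=10: not odd, count = 1-10 = -9
v=14: not odd, count = (-9)-14 = -23
v=14: not odd, count = (-23)-14 = -37
v=0: not odd, count = (-37)-0 = -37
v=1: odd, count = (-37)-1 = -38
v=14: not odd, count = (-38)-14 = -52
v=2: not odd, count = (-52)-2 = -54
v=3: odd, count = (-54)-3 = -57
v=9: odd, count = (-57)-9 = -66

-66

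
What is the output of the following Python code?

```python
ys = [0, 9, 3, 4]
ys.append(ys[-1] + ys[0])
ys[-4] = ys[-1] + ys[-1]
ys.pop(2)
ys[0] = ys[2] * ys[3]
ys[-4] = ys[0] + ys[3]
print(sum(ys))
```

36

append ys[-1]+ys[0] = 4+0 = 4 → [0, 9, 3, 4, 4]
ys[-4] = ys[-1]+ys[-1] = 4+4 = 8 → [0, 8, 3, 4, 4]
pop(2) removes 3 → [0, 8, 4, 4]
ys[0] = ys[2]*ys[3] = 4*4 = 16 → [16, 8, 4, 4]
ys[-4] = ys[0]+ys[3] = 16+4 = 20 → [20, 8, 4, 4]
sum = 36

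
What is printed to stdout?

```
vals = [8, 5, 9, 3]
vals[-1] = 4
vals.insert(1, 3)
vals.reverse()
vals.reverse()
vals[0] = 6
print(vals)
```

[6, 3, 5, 9, 4]

vals[-1] = 4 → [8, 5, 9, 4]
insert 3 at 1 → [8, 3, 5, 9, 4]
reverse → [4, 9, 5, 3, 8]
reverse → [8, 3, 5, 9, 4]
vals[0] = 6 → [6, 3, 5, 9, 4]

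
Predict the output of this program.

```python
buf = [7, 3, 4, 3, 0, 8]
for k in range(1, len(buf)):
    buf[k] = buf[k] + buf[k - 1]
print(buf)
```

k=1: buf[1] = 3+7 = 10 → [7, 10, 4, 3, 0, 8]
k=2: buf[2] = 4+10 = 14 → [7, 10, 14, 3, 0, 8]
k=3: buf[3] = 3+14 = 17 → [7, 10, 14, 17, 0, 8]
k=4: buf[4] = 0+17 = 17 → [7, 10, 14, 17, 17, 8]
k=5: buf[5] = 8+17 = 25 → [7, 10, 14, 17, 17, 25]

[7, 10, 14, 17, 17, 25]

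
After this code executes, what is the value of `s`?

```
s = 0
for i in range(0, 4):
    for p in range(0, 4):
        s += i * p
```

36

i=0,p=0: s = 0+0 = 0
i=0,p=1: s = 0+0 = 0
i=0,p=2: s = 0+0 = 0
i=0,p=3: s = 0+0 = 0
i=1,p=0: s = 0+0 = 0
i=1,p=1: s = 0+1 = 1
i=1,p=2: s = 1+2 = 3
i=1,p=3: s = 3+3 = 6
i=2,p=0: s = 6+0 = 6
i=2,p=1: s = 6+2 = 8
i=2,p=2: s = 8+4 = 12
i=2,p=3: s = 12+6 = 18
i=3,p=0: s = 18+0 = 18
i=3,p=1: s = 18+3 = 21
i=3,p=2: s = 21+6 = 27
i=3,p=3: s = 27+9 = 36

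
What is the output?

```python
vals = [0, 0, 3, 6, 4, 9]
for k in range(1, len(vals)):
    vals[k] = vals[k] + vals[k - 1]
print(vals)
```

[0, 0, 3, 9, 13, 22]

k=1: vals[1] = 0+0 = 0 → [0, 0, 3, 6, 4, 9]
k=2: vals[2] = 3+0 = 3 → [0, 0, 3, 6, 4, 9]
k=3: vals[3] = 6+3 = 9 → [0, 0, 3, 9, 4, 9]
k=4: vals[4] = 4+9 = 13 → [0, 0, 3, 9, 13, 9]
k=5: vals[5] = 9+13 = 22 → [0, 0, 3, 9, 13, 22]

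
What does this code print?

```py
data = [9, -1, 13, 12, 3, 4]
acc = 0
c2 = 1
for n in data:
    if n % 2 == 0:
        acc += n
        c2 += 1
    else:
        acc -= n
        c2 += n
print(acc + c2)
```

19

n=9: not even, acc = 0-9 = -9; c2=10
n=-1: not even, acc = (-9)-(-1) = -8; c2=9
n=13: not even, acc = (-8)-13 = -21; c2=22
n=12: even, acc = (-21)+12 = -9; c2=23
n=3: not even, acc = (-9)-3 = -12; c2=26
n=4: even, acc = (-12)+4 = -8; c2=27
acc+c2 = (-8)+27 = 19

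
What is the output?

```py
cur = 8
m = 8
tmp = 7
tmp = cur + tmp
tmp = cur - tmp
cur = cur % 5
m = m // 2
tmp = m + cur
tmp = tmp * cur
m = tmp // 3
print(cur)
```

3

tmp = 8+7 = 15
tmp = 8-15 = -7
cur = 8%5 = 3
m = 8//2 = 4
tmp = 4+3 = 7
tmp = 7*3 = 21
m = 21//3 = 7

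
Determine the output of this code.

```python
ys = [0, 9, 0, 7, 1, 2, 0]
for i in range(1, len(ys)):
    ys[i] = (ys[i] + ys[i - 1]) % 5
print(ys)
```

i=1: ys[1] = (9+0)%5 = 4 → [0, 4, 0, 7, 1, 2, 0]
i=2: ys[2] = (0+4)%5 = 4 → [0, 4, 4, 7, 1, 2, 0]
i=3: ys[3] = (7+4)%5 = 1 → [0, 4, 4, 1, 1, 2, 0]
i=4: ys[4] = (1+1)%5 = 2 → [0, 4, 4, 1, 2, 2, 0]
i=5: ys[5] = (2+2)%5 = 4 → [0, 4, 4, 1, 2, 4, 0]
i=6: ys[6] = (0+4)%5 = 4 → [0, 4, 4, 1, 2, 4, 4]

[0, 4, 4, 1, 2, 4, 4]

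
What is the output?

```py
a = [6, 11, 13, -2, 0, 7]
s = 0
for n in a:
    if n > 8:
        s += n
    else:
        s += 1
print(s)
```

28

n=6: not >8, s = 0+1 = 1
n=11: >8, s = 1+11 = 12
n=13: >8, s = 12+13 = 25
n=-2: not >8, s = 25+1 = 26
n=0: not >8, s = 26+1 = 27
n=7: not >8, s = 27+1 = 28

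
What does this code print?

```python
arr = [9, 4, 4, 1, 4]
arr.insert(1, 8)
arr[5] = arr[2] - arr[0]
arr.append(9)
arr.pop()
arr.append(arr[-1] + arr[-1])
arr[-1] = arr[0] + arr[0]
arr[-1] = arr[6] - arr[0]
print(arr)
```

[9, 8, 4, 4, 1, -5, 9]

insert 8 at 1 → [9, 8, 4, 4, 1, 4]
arr[5] = arr[2]-arr[0] = 4-9 = -5 → [9, 8, 4, 4, 1, -5]
append 9 → [9, 8, 4, 4, 1, -5, 9]
pop() removes 9 → [9, 8, 4, 4, 1, -5]
append arr[-1]+arr[-1] = (-5)+(-5) = -10 → [9, 8, 4, 4, 1, -5, -10]
arr[-1] = arr[0]+arr[0] = 9+9 = 18 → [9, 8, 4, 4, 1, -5, 18]
arr[-1] = arr[6]-arr[0] = 18-9 = 9 → [9, 8, 4, 4, 1, -5, 9]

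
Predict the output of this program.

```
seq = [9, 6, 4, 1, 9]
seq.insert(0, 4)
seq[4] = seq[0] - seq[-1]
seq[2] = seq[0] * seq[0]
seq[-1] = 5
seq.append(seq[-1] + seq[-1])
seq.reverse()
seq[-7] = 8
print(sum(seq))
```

41

insert 4 at 0 → [4, 9, 6, 4, 1, 9]
seq[4] = seq[0]-seq[-1] = 4-9 = -5 → [4, 9, 6, 4, -5, 9]
seq[2] = seq[0]*seq[0] = 4*4 = 16 → [4, 9, 16, 4, -5, 9]
seq[-1] = 5 → [4, 9, 16, 4, -5, 5]
append seq[-1]+seq[-1] = 5+5 = 10 → [4, 9, 16, 4, -5, 5, 10]
reverse → [10, 5, -5, 4, 16, 9, 4]
seq[-7] = 8 → [8, 5, -5, 4, 16, 9, 4]
sum = 41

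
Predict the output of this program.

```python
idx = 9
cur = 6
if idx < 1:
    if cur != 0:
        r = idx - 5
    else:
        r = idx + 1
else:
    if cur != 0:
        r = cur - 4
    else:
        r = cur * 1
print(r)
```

2

idx=9, cur=6
idx < 1 is False; cur != 0 is True
→ r = cur - 4 = 2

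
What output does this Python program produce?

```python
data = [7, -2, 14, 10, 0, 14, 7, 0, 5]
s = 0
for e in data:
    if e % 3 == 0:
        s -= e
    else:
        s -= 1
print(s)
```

e=7: not %3==0, s = 0-1 = -1
e=-2: not %3==0, s = (-1)-1 = -2
e=14: not %3==0, s = (-2)-1 = -3
e=10: not %3==0, s = (-3)-1 = -4
e=0: %3==0, s = (-4)-0 = -4
e=14: not %3==0, s = (-4)-1 = -5
e=7: not %3==0, s = (-5)-1 = -6
e=0: %3==0, s = (-6)-0 = -6
e=5: not %3==0, s = (-6)-1 = -7

-7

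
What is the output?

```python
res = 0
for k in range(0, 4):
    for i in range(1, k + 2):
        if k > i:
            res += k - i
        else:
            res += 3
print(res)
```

25

k=0,i=1: not 0>1, res = 0+3 = 3
k=1,i=1: not 1>1, res = 3+3 = 6
k=1,i=2: not 1>2, res = 6+3 = 9
k=2,i=1: 2>1, res = 9+1 = 10
k=2,i=2: not 2>2, res = 10+3 = 13
k=2,i=3: not 2>3, res = 13+3 = 16
k=3,i=1: 3>1, res = 16+2 = 18
k=3,i=2: 3>2, res = 18+1 = 19
k=3,i=3: not 3>3, res = 19+3 = 22
k=3,i=4: not 3>4, res = 22+3 = 25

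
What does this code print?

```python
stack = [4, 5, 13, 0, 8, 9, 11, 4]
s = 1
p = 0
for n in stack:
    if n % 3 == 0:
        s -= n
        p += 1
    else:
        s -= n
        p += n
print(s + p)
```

n=4: not %3==0, s = 1-4 = -3; p=4
n=5: not %3==0, s = (-3)-5 = -8; p=9
n=13: not %3==0, s = (-8)-13 = -21; p=22
n=0: %3==0, s = (-21)-0 = -21; p=23
n=8: not %3==0, s = (-21)-8 = -29; p=31
n=9: %3==0, s = (-29)-9 = -38; p=32
n=11: not %3==0, s = (-38)-11 = -49; p=43
n=4: not %3==0, s = (-49)-4 = -53; p=47
s+p = (-53)+47 = -6

-6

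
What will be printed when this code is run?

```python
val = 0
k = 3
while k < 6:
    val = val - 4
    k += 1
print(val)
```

k=3: val = 0-4 = -4
k=4: val = (-4)-4 = -8
k=5: val = (-8)-4 = -12

-12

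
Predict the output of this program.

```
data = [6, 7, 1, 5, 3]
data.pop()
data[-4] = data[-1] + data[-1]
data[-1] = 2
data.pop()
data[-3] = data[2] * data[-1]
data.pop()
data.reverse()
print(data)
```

pop() removes 3 → [6, 7, 1, 5]
data[-4] = data[-1]+data[-1] = 5+5 = 10 → [10, 7, 1, 5]
data[-1] = 2 → [10, 7, 1, 2]
pop() removes 2 → [10, 7, 1]
data[-3] = data[2]*data[-1] = 1*1 = 1 → [1, 7, 1]
pop() removes 1 → [1, 7]
reverse → [7, 1]

[7, 1]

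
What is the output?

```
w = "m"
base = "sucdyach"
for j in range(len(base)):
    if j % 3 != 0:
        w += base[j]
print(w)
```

j=0: skip
j=1: add 'u' → 'mu'
j=2: add 'c' → 'muc'
j=3: skip
j=4: add 'y' → 'mucy'
j=5: add 'a' → 'mucya'
j=6: skip
j=7: add 'h' → 'mucyah'

mucyah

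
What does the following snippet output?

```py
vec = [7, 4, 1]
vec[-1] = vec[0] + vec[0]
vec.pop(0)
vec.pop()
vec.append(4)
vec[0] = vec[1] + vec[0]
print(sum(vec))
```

12

vec[-1] = vec[0]+vec[0] = 7+7 = 14 → [7, 4, 14]
pop(0) removes 7 → [4, 14]
pop() removes 14 → [4]
append 4 → [4, 4]
vec[0] = vec[1]+vec[0] = 4+4 = 8 → [8, 4]
sum = 12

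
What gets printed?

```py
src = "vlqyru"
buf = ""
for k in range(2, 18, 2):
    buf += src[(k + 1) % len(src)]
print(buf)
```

k=2: add src[3]='y' → 'y'
k=4: add src[5]='u' → 'yu'
k=6: add src[1]='l' → 'yul'
k=8: add src[3]='y' → 'yuly'
k=10: add src[5]='u' → 'yulyu'
k=12: add src[1]='l' → 'yulyul'
k=14: add src[3]='y' → 'yulyuly'
k=16: add src[5]='u' → 'yulyulyu'

yulyulyu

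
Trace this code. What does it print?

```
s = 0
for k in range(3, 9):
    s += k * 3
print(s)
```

k=3: s = 0+3*3 = 9
k=4: s = 9+4*3 = 21
k=5: s = 21+5*3 = 36
k=6: s = 36+6*3 = 54
k=7: s = 54+7*3 = 75
k=8: s = 75+8*3 = 99

99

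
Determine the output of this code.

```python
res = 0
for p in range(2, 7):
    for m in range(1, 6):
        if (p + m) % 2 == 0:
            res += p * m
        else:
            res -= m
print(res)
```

p=2,m=1: odd sum, res = 0-1 = -1
p=2,m=2: even sum, res = (-1)+4 = 3
p=2,m=3: odd sum, res = 3-3 = 0
p=2,m=4: even sum, res = 0+8 = 8
p=2,m=5: odd sum, res = 8-5 = 3
p=3,m=1: even sum, res = 3+3 = 6
p=3,m=2: odd sum, res = 6-2 = 4
p=3,m=3: even sum, res = 4+9 = 13
p=3,m=4: odd sum, res = 13-4 = 9
p=3,m=5: even sum, res = 9+15 = 24
p=4,m=1: odd sum, res = 24-1 = 23
p=4,m=2: even sum, res = 23+8 = 31
p=4,m=3: odd sum, res = 31-3 = 28
p=4,m=4: even sum, res = 28+16 = 44
p=4,m=5: odd sum, res = 44-5 = 39
p=5,m=1: even sum, res = 39+5 = 44
p=5,m=2: odd sum, res = 44-2 = 42
p=5,m=3: even sum, res = 42+15 = 57
p=5,m=4: odd sum, res = 57-4 = 53
p=5,m=5: even sum, res = 53+25 = 78
p=6,m=1: odd sum, res = 78-1 = 77
p=6,m=2: even sum, res = 77+12 = 89
p=6,m=3: odd sum, res = 89-3 = 86
p=6,m=4: even sum, res = 86+24 = 110
p=6,m=5: odd sum, res = 110-5 = 105

105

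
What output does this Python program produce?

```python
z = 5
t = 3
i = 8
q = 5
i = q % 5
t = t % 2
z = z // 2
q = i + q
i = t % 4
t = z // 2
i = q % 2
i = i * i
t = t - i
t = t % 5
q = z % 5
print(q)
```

i = 5%5 = 0
t = 3%2 = 1
z = 5//2 = 2
q = 0+5 = 5
i = 1%4 = 1
t = 2//2 = 1
i = 5%2 = 1
i = 1*1 = 1
t = 1-1 = 0
t = 0%5 = 0
q = 2%5 = 2

2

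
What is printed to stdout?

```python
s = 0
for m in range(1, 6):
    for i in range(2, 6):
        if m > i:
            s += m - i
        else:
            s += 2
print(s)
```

38

m=1,i=2: not 1>2, s = 0+2 = 2
m=1,i=3: not 1>3, s = 2+2 = 4
m=1,i=4: not 1>4, s = 4+2 = 6
m=1,i=5: not 1>5, s = 6+2 = 8
m=2,i=2: not 2>2, s = 8+2 = 10
m=2,i=3: not 2>3, s = 10+2 = 12
m=2,i=4: not 2>4, s = 12+2 = 14
m=2,i=5: not 2>5, s = 14+2 = 16
m=3,i=2: 3>2, s = 16+1 = 17
m=3,i=3: not 3>3, s = 17+2 = 19
m=3,i=4: not 3>4, s = 19+2 = 21
m=3,i=5: not 3>5, s = 21+2 = 23
m=4,i=2: 4>2, s = 23+2 = 25
m=4,i=3: 4>3, s = 25+1 = 26
m=4,i=4: not 4>4, s = 26+2 = 28
m=4,i=5: not 4>5, s = 28+2 = 30
m=5,i=2: 5>2, s = 30+3 = 33
m=5,i=3: 5>3, s = 33+2 = 35
m=5,i=4: 5>4, s = 35+1 = 36
m=5,i=5: not 5>5, s = 36+2 = 38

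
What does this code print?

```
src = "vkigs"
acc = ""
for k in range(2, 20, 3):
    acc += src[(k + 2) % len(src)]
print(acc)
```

sivgks

k=2: add src[4]='s' → 's'
k=5: add src[2]='i' → 'si'
k=8: add src[0]='v' → 'siv'
k=11: add src[3]='g' → 'sivg'
k=14: add src[1]='k' → 'sivgk'
k=17: add src[4]='s' → 'sivgks'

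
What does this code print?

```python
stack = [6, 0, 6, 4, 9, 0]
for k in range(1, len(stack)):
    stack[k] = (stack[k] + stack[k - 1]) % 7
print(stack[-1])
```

4

k=1: stack[1] = (0+6)%7 = 6 → [6, 6, 6, 4, 9, 0]
k=2: stack[2] = (6+6)%7 = 5 → [6, 6, 5, 4, 9, 0]
k=3: stack[3] = (4+5)%7 = 2 → [6, 6, 5, 2, 9, 0]
k=4: stack[4] = (9+2)%7 = 4 → [6, 6, 5, 2, 4, 0]
k=5: stack[5] = (0+4)%7 = 4 → [6, 6, 5, 2, 4, 4]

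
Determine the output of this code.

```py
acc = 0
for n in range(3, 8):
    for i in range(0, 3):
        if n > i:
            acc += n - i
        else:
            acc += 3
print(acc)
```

n=3,i=0: 3>0, acc = 0+3 = 3
n=3,i=1: 3>1, acc = 3+2 = 5
n=3,i=2: 3>2, acc = 5+1 = 6
n=4,i=0: 4>0, acc = 6+4 = 10
n=4,i=1: 4>1, acc = 10+3 = 13
n=4,i=2: 4>2, acc = 13+2 = 15
n=5,i=0: 5>0, acc = 15+5 = 20
n=5,i=1: 5>1, acc = 20+4 = 24
n=5,i=2: 5>2, acc = 24+3 = 27
n=6,i=0: 6>0, acc = 27+6 = 33
n=6,i=1: 6>1, acc = 33+5 = 38
n=6,i=2: 6>2, acc = 38+4 = 42
n=7,i=0: 7>0, acc = 42+7 = 49
n=7,i=1: 7>1, acc = 49+6 = 55
n=7,i=2: 7>2, acc = 55+5 = 60

60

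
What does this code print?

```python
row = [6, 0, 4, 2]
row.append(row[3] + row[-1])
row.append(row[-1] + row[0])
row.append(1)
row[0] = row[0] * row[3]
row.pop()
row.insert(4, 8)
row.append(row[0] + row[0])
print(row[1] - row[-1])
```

-24

append row[3]+row[-1] = 2+2 = 4 → [6, 0, 4, 2, 4]
append row[-1]+row[0] = 4+6 = 10 → [6, 0, 4, 2, 4, 10]
append 1 → [6, 0, 4, 2, 4, 10, 1]
row[0] = row[0]*row[3] = 6*2 = 12 → [12, 0, 4, 2, 4, 10, 1]
pop() removes 1 → [12, 0, 4, 2, 4, 10]
insert 8 at 4 → [12, 0, 4, 2, 8, 4, 10]
append row[0]+row[0] = 12+12 = 24 → [12, 0, 4, 2, 8, 4, 10, 24]
row[1]-row[-1] = 0-24 = -24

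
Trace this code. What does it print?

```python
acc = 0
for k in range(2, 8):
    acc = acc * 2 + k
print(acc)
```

183

k=2: acc = 0*2+2 = 2
k=3: acc = 2*2+3 = 7
k=4: acc = 7*2+4 = 18
k=5: acc = 18*2+5 = 41
k=6: acc = 41*2+6 = 88
k=7: acc = 88*2+7 = 183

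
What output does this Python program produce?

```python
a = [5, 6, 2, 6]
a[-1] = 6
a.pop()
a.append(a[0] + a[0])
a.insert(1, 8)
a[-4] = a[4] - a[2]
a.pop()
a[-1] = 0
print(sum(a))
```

15

a[-1] = 6 → [5, 6, 2, 6]
pop() removes 6 → [5, 6, 2]
append a[0]+a[0] = 5+5 = 10 → [5, 6, 2, 10]
insert 8 at 1 → [5, 8, 6, 2, 10]
a[-4] = a[4]-a[2] = 10-6 = 4 → [5, 4, 6, 2, 10]
pop() removes 10 → [5, 4, 6, 2]
a[-1] = 0 → [5, 4, 6, 0]
sum = 15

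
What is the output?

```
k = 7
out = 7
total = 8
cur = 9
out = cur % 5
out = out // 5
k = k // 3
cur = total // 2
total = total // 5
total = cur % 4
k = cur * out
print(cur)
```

out = 9%5 = 4
out = 4//5 = 0
k = 7//3 = 2
cur = 8//2 = 4
total = 8//5 = 1
total = 4%4 = 0
k = 4*0 = 0

4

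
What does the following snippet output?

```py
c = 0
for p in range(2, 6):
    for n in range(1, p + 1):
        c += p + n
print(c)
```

88

p=2,n=1: c = 0+3 = 3
p=2,n=2: c = 3+4 = 7
p=3,n=1: c = 7+4 = 11
p=3,n=2: c = 11+5 = 16
p=3,n=3: c = 16+6 = 22
p=4,n=1: c = 22+5 = 27
p=4,n=2: c = 27+6 = 33
p=4,n=3: c = 33+7 = 40
p=4,n=4: c = 40+8 = 48
p=5,n=1: c = 48+6 = 54
p=5,n=2: c = 54+7 = 61
p=5,n=3: c = 61+8 = 69
p=5,n=4: c = 69+9 = 78
p=5,n=5: c = 78+10 = 88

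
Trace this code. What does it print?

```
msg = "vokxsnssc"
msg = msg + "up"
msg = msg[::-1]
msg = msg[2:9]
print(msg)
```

+ 'up' → 'vokxsnsscup'
reverse → 'pucssnsxkov'
slice [2:9] → 'cssnsxk'

cssnsxk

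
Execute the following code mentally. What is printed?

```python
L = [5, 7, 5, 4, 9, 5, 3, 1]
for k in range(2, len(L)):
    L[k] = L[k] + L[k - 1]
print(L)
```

k=2: L[2] = 5+7 = 12 → [5, 7, 12, 4, 9, 5, 3, 1]
k=3: L[3] = 4+12 = 16 → [5, 7, 12, 16, 9, 5, 3, 1]
k=4: L[4] = 9+16 = 25 → [5, 7, 12, 16, 25, 5, 3, 1]
k=5: L[5] = 5+25 = 30 → [5, 7, 12, 16, 25, 30, 3, 1]
k=6: L[6] = 3+30 = 33 → [5, 7, 12, 16, 25, 30, 33, 1]
k=7: L[7] = 1+33 = 34 → [5, 7, 12, 16, 25, 30, 33, 34]

[5, 7, 12, 16, 25, 30, 33, 34]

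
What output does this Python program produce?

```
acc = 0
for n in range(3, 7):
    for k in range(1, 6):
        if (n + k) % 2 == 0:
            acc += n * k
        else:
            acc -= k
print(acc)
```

102

n=3,k=1: even sum, acc = 0+3 = 3
n=3,k=2: odd sum, acc = 3-2 = 1
n=3,k=3: even sum, acc = 1+9 = 10
n=3,k=4: odd sum, acc = 10-4 = 6
n=3,k=5: even sum, acc = 6+15 = 21
n=4,k=1: odd sum, acc = 21-1 = 20
n=4,k=2: even sum, acc = 20+8 = 28
n=4,k=3: odd sum, acc = 28-3 = 25
n=4,k=4: even sum, acc = 25+16 = 41
n=4,k=5: odd sum, acc = 41-5 = 36
n=5,k=1: even sum, acc = 36+5 = 41
n=5,k=2: odd sum, acc = 41-2 = 39
n=5,k=3: even sum, acc = 39+15 = 54
n=5,k=4: odd sum, acc = 54-4 = 50
n=5,k=5: even sum, acc = 50+25 = 75
n=6,k=1: odd sum, acc = 75-1 = 74
n=6,k=2: even sum, acc = 74+12 = 86
n=6,k=3: odd sum, acc = 86-3 = 83
n=6,k=4: even sum, acc = 83+24 = 107
n=6,k=5: odd sum, acc = 107-5 = 102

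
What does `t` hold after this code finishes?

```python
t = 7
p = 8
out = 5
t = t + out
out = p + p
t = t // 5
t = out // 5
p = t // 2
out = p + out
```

t = 7+5 = 12
out = 8+8 = 16
t = 12//5 = 2
t = 16//5 = 3
p = 3//2 = 1
out = 1+16 = 17

3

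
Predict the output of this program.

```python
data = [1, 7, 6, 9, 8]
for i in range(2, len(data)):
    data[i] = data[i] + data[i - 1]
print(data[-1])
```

i=2: data[2] = 6+7 = 13 → [1, 7, 13, 9, 8]
i=3: data[3] = 9+13 = 22 → [1, 7, 13, 22, 8]
i=4: data[4] = 8+22 = 30 → [1, 7, 13, 22, 30]

30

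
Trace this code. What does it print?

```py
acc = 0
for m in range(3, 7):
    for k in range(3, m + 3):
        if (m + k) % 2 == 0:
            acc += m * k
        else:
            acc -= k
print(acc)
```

m=3,k=3: even sum, acc = 0+9 = 9
m=3,k=4: odd sum, acc = 9-4 = 5
m=3,k=5: even sum, acc = 5+15 = 20
m=4,k=3: odd sum, acc = 20-3 = 17
m=4,k=4: even sum, acc = 17+16 = 33
m=4,k=5: odd sum, acc = 33-5 = 28
m=4,k=6: even sum, acc = 28+24 = 52
m=5,k=3: even sum, acc = 52+15 = 67
m=5,k=4: odd sum, acc = 67-4 = 63
m=5,k=5: even sum, acc = 63+25 = 88
m=5,k=6: odd sum, acc = 88-6 = 82
m=5,k=7: even sum, acc = 82+35 = 117
m=6,k=3: odd sum, acc = 117-3 = 114
m=6,k=4: even sum, acc = 114+24 = 138
m=6,k=5: odd sum, acc = 138-5 = 133
m=6,k=6: even sum, acc = 133+36 = 169
m=6,k=7: odd sum, acc = 169-7 = 162
m=6,k=8: even sum, acc = 162+48 = 210

210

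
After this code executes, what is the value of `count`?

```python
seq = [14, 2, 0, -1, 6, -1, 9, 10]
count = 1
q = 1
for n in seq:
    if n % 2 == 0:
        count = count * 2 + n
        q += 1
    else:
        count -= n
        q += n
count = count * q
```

n=14: even, count = 1*2+14 = 16; q=2
n=2: even, count = 16*2+2 = 34; q=3
n=0: even, count = 34*2+0 = 68; q=4
n=-1: not even, count = 68-(-1) = 69; q=3
n=6: even, count = 69*2+6 = 144; q=4
n=-1: not even, count = 144-(-1) = 145; q=3
n=9: not even, count = 145-9 = 136; q=12
n=10: even, count = 136*2+10 = 282; q=13
count*q = 282*13 = 3666

3666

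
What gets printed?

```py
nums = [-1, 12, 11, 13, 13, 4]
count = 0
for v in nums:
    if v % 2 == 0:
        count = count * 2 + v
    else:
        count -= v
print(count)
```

v=-1: not even, count = 0-(-1) = 1
v=12: even, count = 1*2+12 = 14
v=11: not even, count = 14-11 = 3
v=13: not even, count = 3-13 = -10
v=13: not even, count = (-10)-13 = -23
v=4: even, count = (-23)*2+4 = -42

-42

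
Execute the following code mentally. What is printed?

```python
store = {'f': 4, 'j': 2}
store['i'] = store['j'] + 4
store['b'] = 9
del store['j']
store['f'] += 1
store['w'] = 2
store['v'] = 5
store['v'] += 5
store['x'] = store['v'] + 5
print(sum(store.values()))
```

store['i'] = store['j']+4 = 6 → {'f': 4, 'j': 2, 'i': 6}
store['b'] = 9 → {'f': 4, 'j': 2, 'i': 6, 'b': 9}
del 'j' → {'f': 4, 'i': 6, 'b': 9}
store['f'] = 4+1 = 5 → {'f': 5, 'i': 6, 'b': 9}
store['w'] = 2 → {'f': 5, 'i': 6, 'b': 9, 'w': 2}
store['v'] = 5 → {'f': 5, 'i': 6, 'b': 9, 'w': 2, 'v': 5}
store['v'] = 5+5 = 10 → {'f': 5, 'i': 6, 'b': 9, 'w': 2, 'v': 10}
store['x'] = store['v']+5 = 15 → {'f': 5, 'i': 6, 'b': 9, 'w': 2, 'v': 10, 'x': 15}
sum of values = 47

47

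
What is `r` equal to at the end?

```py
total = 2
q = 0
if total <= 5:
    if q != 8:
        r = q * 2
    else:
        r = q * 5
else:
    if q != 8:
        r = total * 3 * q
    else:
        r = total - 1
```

total=2, q=0
total <= 5 is True; q != 8 is True
→ r = q * 2 = 0

0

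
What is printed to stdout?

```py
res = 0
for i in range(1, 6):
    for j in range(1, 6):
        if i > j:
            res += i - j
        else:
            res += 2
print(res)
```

50

i=1,j=1: not 1>1, res = 0+2 = 2
i=1,j=2: not 1>2, res = 2+2 = 4
i=1,j=3: not 1>3, res = 4+2 = 6
i=1,j=4: not 1>4, res = 6+2 = 8
i=1,j=5: not 1>5, res = 8+2 = 10
i=2,j=1: 2>1, res = 10+1 = 11
i=2,j=2: not 2>2, res = 11+2 = 13
i=2,j=3: not 2>3, res = 13+2 = 15
i=2,j=4: not 2>4, res = 15+2 = 17
i=2,j=5: not 2>5, res = 17+2 = 19
i=3,j=1: 3>1, res = 19+2 = 21
i=3,j=2: 3>2, res = 21+1 = 22
i=3,j=3: not 3>3, res = 22+2 = 24
i=3,j=4: not 3>4, res = 24+2 = 26
i=3,j=5: not 3>5, res = 26+2 = 28
i=4,j=1: 4>1, res = 28+3 = 31
i=4,j=2: 4>2, res = 31+2 = 33
i=4,j=3: 4>3, res = 33+1 = 34
i=4,j=4: not 4>4, res = 34+2 = 36
i=4,j=5: not 4>5, res = 36+2 = 38
i=5,j=1: 5>1, res = 38+4 = 42
i=5,j=2: 5>2, res = 42+3 = 45
i=5,j=3: 5>3, res = 45+2 = 47
i=5,j=4: 5>4, res = 47+1 = 48
i=5,j=5: not 5>5, res = 48+2 = 50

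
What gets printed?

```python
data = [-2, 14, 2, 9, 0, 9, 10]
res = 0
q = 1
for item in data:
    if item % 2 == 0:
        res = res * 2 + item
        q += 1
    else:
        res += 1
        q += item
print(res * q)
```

2496

item=-2: even, res = 0*2+(-2) = -2; q=2
item=14: even, res = (-2)*2+14 = 10; q=3
item=2: even, res = 10*2+2 = 22; q=4
item=9: not even, res = 22+1 = 23; q=13
item=0: even, res = 23*2+0 = 46; q=14
item=9: not even, res = 46+1 = 47; q=23
item=10: even, res = 47*2+10 = 104; q=24
res*q = 104*24 = 2496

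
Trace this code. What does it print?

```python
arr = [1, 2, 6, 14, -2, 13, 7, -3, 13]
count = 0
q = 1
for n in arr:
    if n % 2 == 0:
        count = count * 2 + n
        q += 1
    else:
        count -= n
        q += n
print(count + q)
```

56

n=1: not even, count = 0-1 = -1; q=2
n=2: even, count = (-1)*2+2 = 0; q=3
n=6: even, count = 0*2+6 = 6; q=4
n=14: even, count = 6*2+14 = 26; q=5
n=-2: even, count = 26*2+(-2) = 50; q=6
n=13: not even, count = 50-13 = 37; q=19
n=7: not even, count = 37-7 = 30; q=26
n=-3: not even, count = 30-(-3) = 33; q=23
n=13: not even, count = 33-13 = 20; q=36
count+q = 20+36 = 56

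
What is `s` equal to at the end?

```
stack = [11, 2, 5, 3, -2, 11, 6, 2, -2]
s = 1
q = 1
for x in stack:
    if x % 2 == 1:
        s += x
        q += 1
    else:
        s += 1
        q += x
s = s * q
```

396

x=11: odd, s = 1+11 = 12; q=2
x=2: not odd, s = 12+1 = 13; q=4
x=5: odd, s = 13+5 = 18; q=5
x=3: odd, s = 18+3 = 21; q=6
x=-2: not odd, s = 21+1 = 22; q=4
x=11: odd, s = 22+11 = 33; q=5
x=6: not odd, s = 33+1 = 34; q=11
x=2: not odd, s = 34+1 = 35; q=13
x=-2: not odd, s = 35+1 = 36; q=11
s*q = 36*11 = 396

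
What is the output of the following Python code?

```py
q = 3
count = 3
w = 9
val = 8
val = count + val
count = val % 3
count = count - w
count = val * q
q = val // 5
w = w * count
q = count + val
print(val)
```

val = 3+8 = 11
count = 11%3 = 2
count = 2-9 = -7
count = 11*3 = 33
q = 11//5 = 2
w = 9*33 = 297
q = 33+11 = 44

11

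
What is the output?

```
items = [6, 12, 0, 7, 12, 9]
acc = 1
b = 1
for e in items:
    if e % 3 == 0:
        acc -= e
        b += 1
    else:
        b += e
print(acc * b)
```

e=6: %3==0, acc = 1-6 = -5; b=2
e=12: %3==0, acc = (-5)-12 = -17; b=3
e=0: %3==0, acc = (-17)-0 = -17; b=4
e=7: not %3==0; b=11
e=12: %3==0, acc = (-17)-12 = -29; b=12
e=9: %3==0, acc = (-29)-9 = -38; b=13
acc*b = (-38)*13 = -494

-494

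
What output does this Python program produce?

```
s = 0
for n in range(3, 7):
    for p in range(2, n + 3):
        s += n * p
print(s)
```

n=3,p=2: s = 0+6 = 6
n=3,p=3: s = 6+9 = 15
n=3,p=4: s = 15+12 = 27
n=3,p=5: s = 27+15 = 42
n=4,p=2: s = 42+8 = 50
n=4,p=3: s = 50+12 = 62
n=4,p=4: s = 62+16 = 78
n=4,p=5: s = 78+20 = 98
n=4,p=6: s = 98+24 = 122
n=5,p=2: s = 122+10 = 132
n=5,p=3: s = 132+15 = 147
n=5,p=4: s = 147+20 = 167
n=5,p=5: s = 167+25 = 192
n=5,p=6: s = 192+30 = 222
n=5,p=7: s = 222+35 = 257
n=6,p=2: s = 257+12 = 269
n=6,p=3: s = 269+18 = 287
n=6,p=4: s = 287+24 = 311
n=6,p=5: s = 311+30 = 341
n=6,p=6: s = 341+36 = 377
n=6,p=7: s = 377+42 = 419
n=6,p=8: s = 419+48 = 467

467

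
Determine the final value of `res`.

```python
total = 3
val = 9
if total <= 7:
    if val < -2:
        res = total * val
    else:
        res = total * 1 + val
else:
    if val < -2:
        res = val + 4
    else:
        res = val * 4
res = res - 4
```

total=3, val=9
total <= 7 is True; val < -2 is False
→ res = total * 1 + val = 12
res = 12-4 = 8

8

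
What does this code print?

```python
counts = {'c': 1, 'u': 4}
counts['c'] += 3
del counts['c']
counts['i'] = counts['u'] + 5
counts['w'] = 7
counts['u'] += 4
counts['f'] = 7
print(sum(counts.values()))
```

31

counts['c'] = 1+3 = 4 → {'c': 4, 'u': 4}
del 'c' → {'u': 4}
counts['i'] = counts['u']+5 = 9 → {'u': 4, 'i': 9}
counts['w'] = 7 → {'u': 4, 'i': 9, 'w': 7}
counts['u'] = 4+4 = 8 → {'u': 8, 'i': 9, 'w': 7}
counts['f'] = 7 → {'u': 8, 'i': 9, 'w': 7, 'f': 7}
sum of values = 31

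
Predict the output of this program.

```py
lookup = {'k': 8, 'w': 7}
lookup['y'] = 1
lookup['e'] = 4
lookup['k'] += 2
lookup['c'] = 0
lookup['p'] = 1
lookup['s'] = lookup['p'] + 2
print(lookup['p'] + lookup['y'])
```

lookup['y'] = 1 → {'k': 8, 'w': 7, 'y': 1}
lookup['e'] = 4 → {'k': 8, 'w': 7, 'y': 1, 'e': 4}
lookup['k'] = 8+2 = 10 → {'k': 10, 'w': 7, 'y': 1, 'e': 4}
lookup['c'] = 0 → {'k': 10, 'w': 7, 'y': 1, 'e': 4, 'c': 0}
lookup['p'] = 1 → {'k': 10, 'w': 7, 'y': 1, 'e': 4, 'c': 0, 'p': 1}
lookup['s'] = lookup['p']+2 = 3 → {'k': 10, 'w': 7, 'y': 1, 'e': 4, 'c': 0, 'p': 1, 's': 3}
lookup['p']+lookup['y'] = 1+1 = 2

2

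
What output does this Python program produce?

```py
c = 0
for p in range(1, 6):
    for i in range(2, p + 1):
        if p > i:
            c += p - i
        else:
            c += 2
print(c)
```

18

p=2,i=2: not 2>2, c = 0+2 = 2
p=3,i=2: 3>2, c = 2+1 = 3
p=3,i=3: not 3>3, c = 3+2 = 5
p=4,i=2: 4>2, c = 5+2 = 7
p=4,i=3: 4>3, c = 7+1 = 8
p=4,i=4: not 4>4, c = 8+2 = 10
p=5,i=2: 5>2, c = 10+3 = 13
p=5,i=3: 5>3, c = 13+2 = 15
p=5,i=4: 5>4, c = 15+1 = 16
p=5,i=5: not 5>5, c = 16+2 = 18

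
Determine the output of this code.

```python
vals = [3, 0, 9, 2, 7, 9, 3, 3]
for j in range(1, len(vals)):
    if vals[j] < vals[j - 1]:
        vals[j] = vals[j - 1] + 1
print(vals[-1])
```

14

j=1: 0<3, vals[1] = 3+1 = 4 → [3, 4, 9, 2, 7, 9, 3, 3]
j=2: 9>=4, unchanged → [3, 4, 9, 2, 7, 9, 3, 3]
j=3: 2<9, vals[3] = 9+1 = 10 → [3, 4, 9, 10, 7, 9, 3, 3]
j=4: 7<10, vals[4] = 10+1 = 11 → [3, 4, 9, 10, 11, 9, 3, 3]
j=5: 9<11, vals[5] = 11+1 = 12 → [3, 4, 9, 10, 11, 12, 3, 3]
j=6: 3<12, vals[6] = 12+1 = 13 → [3, 4, 9, 10, 11, 12, 13, 3]
j=7: 3<13, vals[7] = 13+1 = 14 → [3, 4, 9, 10, 11, 12, 13, 14]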